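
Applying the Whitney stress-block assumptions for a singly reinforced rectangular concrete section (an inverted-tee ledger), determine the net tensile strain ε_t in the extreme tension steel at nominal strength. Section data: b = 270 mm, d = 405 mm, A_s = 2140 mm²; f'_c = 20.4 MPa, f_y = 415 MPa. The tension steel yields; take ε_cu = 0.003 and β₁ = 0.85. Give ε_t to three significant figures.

ε_t ≈ 0.00244

a = A_s f_y/(0.85 f'_c b) = 189.69 mm.
β₁ = 0.85, so c = a/β₁ = 189.69/0.85 = 223.16 mm.
From the linear strain diagram with ε_cu = 0.003: ε_t = 0.003 (d − c)/c = 0.003 × (405 − 223.16)/223.16 = 0.00244.
ε_t < 0.004 — the section is over-reinforced for flexure under ACI limits.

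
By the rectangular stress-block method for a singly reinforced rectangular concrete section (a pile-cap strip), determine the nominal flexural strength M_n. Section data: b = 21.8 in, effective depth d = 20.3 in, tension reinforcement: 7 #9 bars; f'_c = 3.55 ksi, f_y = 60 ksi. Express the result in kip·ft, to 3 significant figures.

A_s = 7 × 1 = 7 in².
T = A_s f_y = 7 × 60 = 420 kips.
a = T/(0.85 f'_c b) = 420/(0.85 × 3.55 × 21.8) = 6.385 in.
M_n = T(d − a/2) = 420 × (20.3 − 3.1925) = 7185.2 kip·in = 7185.2/12 = 598.77 kip·ft.

M_n ≈ 599 kip·ft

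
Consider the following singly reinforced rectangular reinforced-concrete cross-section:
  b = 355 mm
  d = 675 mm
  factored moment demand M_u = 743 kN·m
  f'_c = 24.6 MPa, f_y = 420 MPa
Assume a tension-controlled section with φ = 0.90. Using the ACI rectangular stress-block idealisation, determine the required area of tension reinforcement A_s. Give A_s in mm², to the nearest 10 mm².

A_s ≈ 3400 mm²

M_n = M_u/φ = 743/0.90 = 825.556 kN·m.
With M_n = 0.85 f'_c a b (d − a/2), solve the quadratic for a:
a = d − √(d² − 2M_n/(0.85 f'_c b)) = 675 − √(675² − 2 × 825.556×10⁶/(0.85 × 24.6 × 355)) = 192.10 mm.
A_s = 0.85 f'_c a b / f_y = 0.85 × 24.6 × 192.10 × 355 / 420 = 3395.2 mm².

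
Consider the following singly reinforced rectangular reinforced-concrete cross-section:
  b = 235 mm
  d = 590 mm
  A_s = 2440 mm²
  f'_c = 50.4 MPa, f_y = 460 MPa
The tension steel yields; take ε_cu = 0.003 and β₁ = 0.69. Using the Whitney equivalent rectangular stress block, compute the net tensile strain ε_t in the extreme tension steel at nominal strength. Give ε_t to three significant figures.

ε_t ≈ 0.00795

a = A_s f_y/(0.85 f'_c b) = 111.49 mm.
β₁ = 0.69, so c = a/β₁ = 111.49/0.69 = 161.58 mm.
From the linear strain diagram with ε_cu = 0.003: ε_t = 0.003 (d − c)/c = 0.003 × (590 − 161.58)/161.58 = 0.00795.
Since ε_t ≥ 0.005, the section is tension-controlled.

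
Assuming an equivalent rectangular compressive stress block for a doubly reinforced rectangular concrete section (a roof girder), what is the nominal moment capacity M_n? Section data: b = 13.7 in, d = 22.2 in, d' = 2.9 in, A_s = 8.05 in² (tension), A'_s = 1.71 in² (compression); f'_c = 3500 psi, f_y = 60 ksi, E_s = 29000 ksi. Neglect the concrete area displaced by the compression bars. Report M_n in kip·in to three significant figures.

Assume both steels yield.
a = (A_s − A'_s) f_y/(0.85 f'_c b) = (8.05 − 1.71) × 60/(0.85 × 3.5 × 13.7) = 9.333 in.
c = a/β₁ = 9.333/0.85 = 10.980 in; ε'_s = 0.003(c − d')/c = 0.0022 ≥ ε_y = 0.0021, so the compression steel yields.
M_n = (A_s − A'_s) f_y (d − a/2) + A'_s f_y (d − d') = 380.4 × (22.2 − 4.6665) + 102.6 × (22.2 − 2.9) = 6669.7 + 1980.2 = 8649.9 kip·in.

M_n ≈ 8650 kip·in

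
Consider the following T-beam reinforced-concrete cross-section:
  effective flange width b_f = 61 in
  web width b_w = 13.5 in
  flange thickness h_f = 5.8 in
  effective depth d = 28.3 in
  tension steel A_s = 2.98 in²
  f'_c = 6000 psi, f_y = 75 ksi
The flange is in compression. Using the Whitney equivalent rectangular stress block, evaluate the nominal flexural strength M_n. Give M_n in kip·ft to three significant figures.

Tension: T = A_s f_y = 2.98 × 75 = 223.5 kips.
Try a within the flange: a = T/(0.85 f'_c b_f) = 223.5/(0.85 × 6 × 61) = 0.718 in.
Since a = 0.718 ≤ h_f = 5.8 in, the stress block lies entirely in the flange; analyse as a rectangular beam of width b_f.
M_n = T(d − a/2) = 223.5 × (28.3 − 0.359) = 6244.8 kip·in.
M_n = 6244.8/12 = 520.40 kip·ft.

M_n ≈ 520 kip·ft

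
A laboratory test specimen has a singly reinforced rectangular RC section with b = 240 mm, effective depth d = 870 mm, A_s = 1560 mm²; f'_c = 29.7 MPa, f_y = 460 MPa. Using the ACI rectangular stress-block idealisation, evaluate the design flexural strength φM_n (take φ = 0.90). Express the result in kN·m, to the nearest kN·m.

T = A_s f_y = 1560 × 460 = 717600 N = 717.6 kN.
From C = T: a = T/(0.85 f'_c b) = 717600/(0.85 × 29.7 × 240) = 118.44 mm.
M_n = T(d − a/2) = 717.6 kN × (870 − 59.22) mm = 581.82 kN·m.
φM_n = 0.90 × 581.82 = 523.64 kN·m.

φM_n ≈ 524 kN·m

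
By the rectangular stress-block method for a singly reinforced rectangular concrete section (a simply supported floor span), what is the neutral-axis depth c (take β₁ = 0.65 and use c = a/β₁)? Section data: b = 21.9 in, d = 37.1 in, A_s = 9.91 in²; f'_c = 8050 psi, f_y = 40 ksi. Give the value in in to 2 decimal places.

T = A_s f_y = 9.91 × 40 = 396.4 kips.
a = T/(0.85 f'_c b) = 396.4/(0.85 × 8.05 × 21.9) = 2.6453 in.
With β₁ = 0.65, c = a/β₁ = 2.6453/0.65 = 4.07 in.

c ≈ 4.07 in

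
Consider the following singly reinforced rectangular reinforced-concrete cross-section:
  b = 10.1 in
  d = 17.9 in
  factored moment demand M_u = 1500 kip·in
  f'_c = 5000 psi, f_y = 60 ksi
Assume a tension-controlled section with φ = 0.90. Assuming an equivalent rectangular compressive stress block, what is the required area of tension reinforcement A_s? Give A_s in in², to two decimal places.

M_n = M_u/φ = 1500/0.90 = 1666.67 kip·in.
From M_n = 0.85 f'_c a b (d − a/2):
a = d − √(d² − 2M_n/(0.85 f'_c b)) = 17.9 − √(17.9² − 2 × 1666.67/(0.85 × 5 × 10.1)) = 2.319 in.
A_s = 0.85 f'_c a b / f_y = 0.85 × 5 × 2.319 × 10.1 / 60 = 1.659 in².

A_s ≈ 1.66 in²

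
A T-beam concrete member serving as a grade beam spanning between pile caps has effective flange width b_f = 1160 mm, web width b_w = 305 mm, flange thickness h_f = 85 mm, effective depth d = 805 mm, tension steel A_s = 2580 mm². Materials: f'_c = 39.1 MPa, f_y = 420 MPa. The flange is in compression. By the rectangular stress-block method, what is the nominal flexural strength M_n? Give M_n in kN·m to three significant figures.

M_n ≈ 857 kN·m

Tension: T = A_s f_y = 2580 × 420 = 1083600 N.
Try a within the flange: a = T/(0.85 f'_c b_f) = 1083600/(0.85 × 39.1 × 1160) = 28.11 mm.
Since a = 28.11 ≤ h_f = 85 mm, the stress block lies entirely in the flange; analyse as a rectangular beam of width b_f.
M_n = T(d − a/2) = 1083600 × (805 − 14.055) = 857.07 × 10⁶ N·mm.
M_n = 857.07 kN·m.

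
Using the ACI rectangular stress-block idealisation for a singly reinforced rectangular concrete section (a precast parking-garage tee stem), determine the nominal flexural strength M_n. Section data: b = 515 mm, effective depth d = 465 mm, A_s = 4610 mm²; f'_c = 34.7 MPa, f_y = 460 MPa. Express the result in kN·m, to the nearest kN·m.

T = A_s f_y = 4610 × 460 = 2120600 N = 2120.6 kN.
From C = T: a = T/(0.85 f'_c b) = 2120600/(0.85 × 34.7 × 515) = 139.61 mm.
M_n = T(d − a/2) = 2120.6 kN × (465 − 69.805) mm = 838.05 kN·m.

M_n ≈ 838 kN·m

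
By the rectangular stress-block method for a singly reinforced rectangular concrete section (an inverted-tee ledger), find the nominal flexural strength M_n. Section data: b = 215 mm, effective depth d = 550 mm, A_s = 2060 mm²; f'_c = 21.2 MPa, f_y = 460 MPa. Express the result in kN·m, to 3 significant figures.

M_n ≈ 405 kN·m

T = A_s f_y = 2060 × 460 = 947600 N = 947.6 kN.
From C = T: a = T/(0.85 f'_c b) = 947600/(0.85 × 21.2 × 215) = 244.59 mm.
M_n = T(d − a/2) = 947.6 kN × (550 − 122.295) mm = 405.29 kN·m.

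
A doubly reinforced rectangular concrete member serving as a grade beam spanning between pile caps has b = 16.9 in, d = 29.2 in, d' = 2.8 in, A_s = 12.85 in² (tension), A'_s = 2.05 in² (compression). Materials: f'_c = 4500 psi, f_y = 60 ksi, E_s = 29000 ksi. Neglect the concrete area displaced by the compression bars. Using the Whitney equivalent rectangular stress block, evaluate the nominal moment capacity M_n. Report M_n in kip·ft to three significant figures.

Assume both steels yield.
a = (A_s − A'_s) f_y/(0.85 f'_c b) = (12.85 − 2.05) × 60/(0.85 × 4.5 × 16.9) = 10.024 in.
c = a/β₁ = 10.024/0.825 = 12.150 in; ε'_s = 0.003(c − d')/c = 0.0023 ≥ ε_y = 0.0021, so the compression steel yields.
M_n = (A_s − A'_s) f_y (d − a/2) + A'_s f_y (d − d') = 648 × (29.2 − 5.012) + 123 × (29.2 − 2.8) = 15673.8 + 3247.2 = 18921.0 kip·in = 18921.0/12 = 1576.75 kip·ft.

M_n ≈ 1580 kip·ft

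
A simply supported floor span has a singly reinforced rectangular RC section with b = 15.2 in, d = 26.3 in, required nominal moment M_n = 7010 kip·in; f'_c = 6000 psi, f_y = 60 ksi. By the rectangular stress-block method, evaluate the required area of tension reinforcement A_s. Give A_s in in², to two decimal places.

A_s ≈ 4.78 in²

From M_n = 0.85 f'_c a b (d − a/2):
a = d − √(d² − 2M_n/(0.85 f'_c b)) = 26.3 − √(26.3² − 2 × 7010/(0.85 × 6 × 15.2)) = 3.698 in.
A_s = 0.85 f'_c a b / f_y = 0.85 × 6 × 3.698 × 15.2 / 60 = 4.778 in².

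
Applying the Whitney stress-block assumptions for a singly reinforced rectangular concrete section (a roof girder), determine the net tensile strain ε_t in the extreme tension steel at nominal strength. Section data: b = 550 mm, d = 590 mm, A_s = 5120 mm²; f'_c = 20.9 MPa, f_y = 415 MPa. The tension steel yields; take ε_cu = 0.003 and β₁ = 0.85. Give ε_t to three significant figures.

ε_t ≈ 0.00392

a = A_s f_y/(0.85 f'_c b) = 217.47 mm.
β₁ = 0.85, so c = a/β₁ = 217.47/0.85 = 255.85 mm.
From the linear strain diagram with ε_cu = 0.003: ε_t = 0.003 (d − c)/c = 0.003 × (590 − 255.85)/255.85 = 0.00392.
ε_t < 0.004 — the section is over-reinforced for flexure under ACI limits.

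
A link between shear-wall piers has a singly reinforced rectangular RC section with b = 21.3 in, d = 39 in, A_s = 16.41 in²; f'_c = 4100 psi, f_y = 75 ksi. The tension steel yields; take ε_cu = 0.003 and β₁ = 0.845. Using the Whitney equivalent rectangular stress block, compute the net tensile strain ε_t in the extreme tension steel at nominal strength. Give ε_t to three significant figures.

a = A_s f_y/(0.85 f'_c b) = 16.580 in.
β₁ = 0.845, so c = a/β₁ = 16.580/0.845 = 19.621 in.
From the linear strain diagram with ε_cu = 0.003: ε_t = 0.003 (d − c)/c = 0.003 × (39 − 19.621)/19.621 = 0.00296.
ε_t < 0.004 — the section is over-reinforced for flexure under ACI limits.

ε_t ≈ 0.00296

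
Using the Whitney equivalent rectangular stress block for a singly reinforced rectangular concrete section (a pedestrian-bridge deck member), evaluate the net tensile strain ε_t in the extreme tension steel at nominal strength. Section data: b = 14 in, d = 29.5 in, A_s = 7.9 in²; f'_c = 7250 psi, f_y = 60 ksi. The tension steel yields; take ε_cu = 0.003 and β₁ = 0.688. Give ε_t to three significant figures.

a = A_s f_y/(0.85 f'_c b) = 5.494 in.
β₁ = 0.688, so c = a/β₁ = 5.494/0.688 = 7.985 in.
From the linear strain diagram with ε_cu = 0.003: ε_t = 0.003 (d − c)/c = 0.003 × (29.5 − 7.985)/7.985 = 0.00808.
Since ε_t ≥ 0.005, the section is tension-controlled.

ε_t ≈ 0.00808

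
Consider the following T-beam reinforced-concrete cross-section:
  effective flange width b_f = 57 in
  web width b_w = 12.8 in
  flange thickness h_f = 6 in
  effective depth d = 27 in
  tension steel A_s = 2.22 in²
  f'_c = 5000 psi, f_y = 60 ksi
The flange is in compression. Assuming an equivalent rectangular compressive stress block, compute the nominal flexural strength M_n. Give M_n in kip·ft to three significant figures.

M_n ≈ 297 kip·ft

Tension: T = A_s f_y = 2.22 × 60 = 133.2 kips.
Try a within the flange: a = T/(0.85 f'_c b_f) = 133.2/(0.85 × 5 × 57) = 0.550 in.
Since a = 0.550 ≤ h_f = 6 in, the stress block lies entirely in the flange; analyse as a rectangular beam of width b_f.
M_n = T(d − a/2) = 133.2 × (27 − 0.275) = 3559.8 kip·in.
M_n = 3559.8/12 = 296.65 kip·ft.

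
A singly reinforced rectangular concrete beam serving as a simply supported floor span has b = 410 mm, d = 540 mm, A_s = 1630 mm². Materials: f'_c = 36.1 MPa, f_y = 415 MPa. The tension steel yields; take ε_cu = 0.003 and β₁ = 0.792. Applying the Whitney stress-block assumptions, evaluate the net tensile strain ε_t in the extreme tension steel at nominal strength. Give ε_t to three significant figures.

a = A_s f_y/(0.85 f'_c b) = 53.77 mm.
β₁ = 0.792, so c = a/β₁ = 53.77/0.792 = 67.89 mm.
From the linear strain diagram with ε_cu = 0.003: ε_t = 0.003 (d − c)/c = 0.003 × (540 − 67.89)/67.89 = 0.0209.
Since ε_t ≥ 0.005, the section is tension-controlled.

ε_t ≈ 0.0209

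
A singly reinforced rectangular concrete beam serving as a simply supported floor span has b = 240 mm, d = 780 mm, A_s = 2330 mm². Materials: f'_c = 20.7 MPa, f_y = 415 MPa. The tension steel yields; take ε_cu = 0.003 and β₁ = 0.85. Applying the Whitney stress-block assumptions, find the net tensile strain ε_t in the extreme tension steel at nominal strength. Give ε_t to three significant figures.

a = A_s f_y/(0.85 f'_c b) = 228.98 mm.
β₁ = 0.85, so c = a/β₁ = 228.98/0.85 = 269.39 mm.
From the linear strain diagram with ε_cu = 0.003: ε_t = 0.003 (d − c)/c = 0.003 × (780 − 269.39)/269.39 = 0.00569.
Since ε_t ≥ 0.005, the section is tension-controlled.

ε_t ≈ 0.00569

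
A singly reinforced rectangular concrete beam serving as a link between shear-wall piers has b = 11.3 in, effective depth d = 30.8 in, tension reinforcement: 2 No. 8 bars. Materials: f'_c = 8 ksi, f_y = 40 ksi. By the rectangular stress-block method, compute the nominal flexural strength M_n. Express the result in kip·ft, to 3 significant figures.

A_s = 2 × 0.79 = 1.58 in².
T = A_s f_y = 1.58 × 40 = 63.2 kips.
a = T/(0.85 f'_c b) = 63.2/(0.85 × 8 × 11.3) = 0.822 in.
M_n = T(d − a/2) = 63.2 × (30.8 − 0.411) = 1920.6 kip·in = 1920.6/12 = 160.05 kip·ft.

M_n ≈ 160 kip·ft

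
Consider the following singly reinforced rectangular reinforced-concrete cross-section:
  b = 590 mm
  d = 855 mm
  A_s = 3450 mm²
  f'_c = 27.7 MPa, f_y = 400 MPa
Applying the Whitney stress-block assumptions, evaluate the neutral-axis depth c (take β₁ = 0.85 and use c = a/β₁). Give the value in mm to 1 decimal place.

T = A_s f_y = 3450 × 400 = 1380000 N = 1380 kN.
Setting C = 0.85 f'_c a b equal to T: a = 1380000/(0.85 × 27.7 × 590) = 99.341 mm.
With β₁ = 0.85, c = a/β₁ = 99.341/0.85 = 116.9 mm.

c ≈ 116.9 mm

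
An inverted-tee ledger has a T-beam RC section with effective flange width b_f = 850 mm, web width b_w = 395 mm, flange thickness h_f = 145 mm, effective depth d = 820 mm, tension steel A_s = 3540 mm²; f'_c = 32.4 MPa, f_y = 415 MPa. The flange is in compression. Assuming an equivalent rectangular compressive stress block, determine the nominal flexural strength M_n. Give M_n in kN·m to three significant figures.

Tension: T = A_s f_y = 3540 × 415 = 1469100 N.
Try a within the flange: a = T/(0.85 f'_c b_f) = 1469100/(0.85 × 32.4 × 850) = 62.76 mm.
Since a = 62.76 ≤ h_f = 145 mm, the stress block lies entirely in the flange; analyse as a rectangular beam of width b_f.
M_n = T(d − a/2) = 1469100 × (820 − 31.38) = 1158.56 × 10⁶ N·mm.
M_n = 1158.56 kN·m.

M_n ≈ 1160 kN·m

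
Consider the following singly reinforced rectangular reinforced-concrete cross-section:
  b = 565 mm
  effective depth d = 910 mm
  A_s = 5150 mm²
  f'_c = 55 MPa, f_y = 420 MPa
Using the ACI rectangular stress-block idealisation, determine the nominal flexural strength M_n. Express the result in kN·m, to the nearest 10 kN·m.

M_n ≈ 1880 kN·m

T = A_s f_y = 5150 × 420 = 2163000 N = 2163 kN.
From C = T: a = T/(0.85 f'_c b) = 2163000/(0.85 × 55 × 565) = 81.89 mm.
M_n = T(d − a/2) = 2163 kN × (910 − 40.945) mm = 1879.77 kN·m.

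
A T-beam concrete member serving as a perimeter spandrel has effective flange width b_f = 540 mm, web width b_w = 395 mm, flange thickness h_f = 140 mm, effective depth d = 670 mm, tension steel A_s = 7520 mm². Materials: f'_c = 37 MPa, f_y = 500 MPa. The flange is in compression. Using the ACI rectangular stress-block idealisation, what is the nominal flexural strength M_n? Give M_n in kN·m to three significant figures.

M_n ≈ 2080 kN·m

Tension: T = A_s f_y = 7520 × 500 = 3760000 N.
Try a within the flange: a = T/(0.85 f'_c b_f) = 3760000/(0.85 × 37 × 540) = 221.40 mm.
a = 221.40 > h_f = 140 mm: the block extends into the web. Split into flange-overhang and web parts.
C_f = 0.85 f'_c (b_f − b_w) h_f = 0.85 × 37 × (540 − 395) × 140 = 638435 N.
Remaining web compression depth: a_w = (T − C_f)/(0.85 f'_c b_w) = (3760000 − 638435)/(0.85 × 37 × 395) = 251.28 mm.
M_n = C_f(d − h_f/2) + (T − C_f)(d − a_w/2) = 638435 × (670 − 70) + 3121565 × (670 − 125.64) = 383.06 + 1699.26 = 2082.32 × 10⁶ N·mm.
M_n = 2082.32 kN·m.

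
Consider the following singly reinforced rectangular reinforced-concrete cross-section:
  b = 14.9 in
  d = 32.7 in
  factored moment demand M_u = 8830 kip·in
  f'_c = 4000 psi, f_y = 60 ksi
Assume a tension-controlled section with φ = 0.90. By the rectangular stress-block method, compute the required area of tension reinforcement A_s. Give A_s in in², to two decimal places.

M_n = M_u/φ = 8830/0.90 = 9811.11 kip·in.
From M_n = 0.85 f'_c a b (d − a/2):
a = d − √(d² − 2M_n/(0.85 f'_c b)) = 32.7 − √(32.7² − 2 × 9811.11/(0.85 × 4 × 14.9)) = 6.586 in.
A_s = 0.85 f'_c a b / f_y = 0.85 × 4 × 6.586 × 14.9 / 60 = 5.561 in².

A_s ≈ 5.56 in²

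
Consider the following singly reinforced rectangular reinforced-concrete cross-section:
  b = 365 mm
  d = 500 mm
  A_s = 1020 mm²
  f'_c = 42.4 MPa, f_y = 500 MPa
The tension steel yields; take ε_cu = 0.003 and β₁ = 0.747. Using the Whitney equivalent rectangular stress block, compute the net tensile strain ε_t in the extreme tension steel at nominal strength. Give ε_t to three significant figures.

ε_t ≈ 0.0259

a = A_s f_y/(0.85 f'_c b) = 38.77 mm.
β₁ = 0.747, so c = a/β₁ = 38.77/0.747 = 51.90 mm.
From the linear strain diagram with ε_cu = 0.003: ε_t = 0.003 (d − c)/c = 0.003 × (500 − 51.90)/51.90 = 0.0259.
Since ε_t ≥ 0.005, the section is tension-controlled.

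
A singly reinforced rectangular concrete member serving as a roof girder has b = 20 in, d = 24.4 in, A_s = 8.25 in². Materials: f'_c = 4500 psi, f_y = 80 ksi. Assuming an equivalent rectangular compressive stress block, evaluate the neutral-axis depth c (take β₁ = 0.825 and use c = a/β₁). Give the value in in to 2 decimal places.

c ≈ 10.46 in

T = A_s f_y = 8.25 × 80 = 660 kips.
a = T/(0.85 f'_c b) = 660/(0.85 × 4.5 × 20) = 8.6275 in.
With β₁ = 0.825, c = a/β₁ = 8.6275/0.825 = 10.46 in.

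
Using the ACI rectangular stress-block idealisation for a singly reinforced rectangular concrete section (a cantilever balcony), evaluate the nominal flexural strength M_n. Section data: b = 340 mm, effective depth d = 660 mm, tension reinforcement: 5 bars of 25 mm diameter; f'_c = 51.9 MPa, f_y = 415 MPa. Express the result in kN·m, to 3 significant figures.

A_s = 5 × 491 = 2455 mm².
T = A_s f_y = 2455 × 415 = 1018825 N = 1018.825 kN.
From C = T: a = T/(0.85 f'_c b) = 1018825/(0.85 × 51.9 × 340) = 67.93 mm.
M_n = T(d − a/2) = 1018.825 kN × (660 − 33.965) mm = 637.82 kN·m.

M_n ≈ 638 kN·m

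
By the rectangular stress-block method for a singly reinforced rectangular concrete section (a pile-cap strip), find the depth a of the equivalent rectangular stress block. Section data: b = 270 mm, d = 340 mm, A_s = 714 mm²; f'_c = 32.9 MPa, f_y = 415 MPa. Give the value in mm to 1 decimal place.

a ≈ 39.2 mm

T = A_s f_y = 714 × 415 = 296310 N = 296.31 kN.
Setting C = 0.85 f'_c a b equal to T: a = 296310/(0.85 × 32.9 × 270) = 39.2 mm.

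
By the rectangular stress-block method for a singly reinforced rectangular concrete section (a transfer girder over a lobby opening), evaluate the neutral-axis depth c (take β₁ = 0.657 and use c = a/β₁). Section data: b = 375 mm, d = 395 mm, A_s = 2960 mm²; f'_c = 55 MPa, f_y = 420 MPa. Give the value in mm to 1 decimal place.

c ≈ 107.9 mm

T = A_s f_y = 2960 × 420 = 1243200 N = 1243.2 kN.
Setting C = 0.85 f'_c a b equal to T: a = 1243200/(0.85 × 55 × 375) = 70.913 mm.
With β₁ = 0.657, c = a/β₁ = 70.913/0.657 = 107.9 mm.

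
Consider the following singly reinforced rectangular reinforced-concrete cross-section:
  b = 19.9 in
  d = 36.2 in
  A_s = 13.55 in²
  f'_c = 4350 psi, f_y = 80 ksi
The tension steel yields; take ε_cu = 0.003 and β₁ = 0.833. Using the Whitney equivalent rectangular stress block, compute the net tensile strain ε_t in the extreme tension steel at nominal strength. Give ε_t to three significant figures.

ε_t ≈ 0.00314

a = A_s f_y/(0.85 f'_c b) = 14.732 in.
β₁ = 0.833, so c = a/β₁ = 14.732/0.833 = 17.685 in.
From the linear strain diagram with ε_cu = 0.003: ε_t = 0.003 (d − c)/c = 0.003 × (36.2 − 17.685)/17.685 = 0.00314.
ε_t < 0.004 — the section is over-reinforced for flexure under ACI limits.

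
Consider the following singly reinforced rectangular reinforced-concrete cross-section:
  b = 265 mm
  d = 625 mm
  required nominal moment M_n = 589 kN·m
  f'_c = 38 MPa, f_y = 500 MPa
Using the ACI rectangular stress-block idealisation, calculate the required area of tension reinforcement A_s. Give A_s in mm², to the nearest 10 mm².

With M_n = 0.85 f'_c a b (d − a/2), solve the quadratic for a:
a = d − √(d² − 2M_n/(0.85 f'_c b)) = 625 − √(625² − 2 × 589×10⁶/(0.85 × 38 × 265)) = 122.01 mm.
A_s = 0.85 f'_c a b / f_y = 0.85 × 38 × 122.01 × 265 / 500 = 2088.7 mm².

A_s ≈ 2090 mm²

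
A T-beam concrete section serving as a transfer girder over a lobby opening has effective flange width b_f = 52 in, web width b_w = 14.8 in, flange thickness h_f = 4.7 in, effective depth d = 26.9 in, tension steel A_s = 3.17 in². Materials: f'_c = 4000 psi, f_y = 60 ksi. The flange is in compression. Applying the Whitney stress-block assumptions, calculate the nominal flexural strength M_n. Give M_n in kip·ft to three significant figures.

M_n ≈ 418 kip·ft

Tension: T = A_s f_y = 3.17 × 60 = 190.2 kips.
Try a within the flange: a = T/(0.85 f'_c b_f) = 190.2/(0.85 × 4 × 52) = 1.076 in.
Since a = 1.076 ≤ h_f = 4.7 in, the stress block lies entirely in the flange; analyse as a rectangular beam of width b_f.
M_n = T(d − a/2) = 190.2 × (26.9 − 0.538) = 5014.1 kip·in.
M_n = 5014.1/12 = 417.84 kip·ft.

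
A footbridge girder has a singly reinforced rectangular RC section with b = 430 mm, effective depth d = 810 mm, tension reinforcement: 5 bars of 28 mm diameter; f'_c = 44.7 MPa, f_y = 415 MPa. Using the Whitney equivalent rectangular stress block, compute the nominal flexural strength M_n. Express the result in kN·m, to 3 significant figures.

A_s = 5 × 616 = 3080 mm².
T = A_s f_y = 3080 × 415 = 1278200 N = 1278.2 kN.
From C = T: a = T/(0.85 f'_c b) = 1278200/(0.85 × 44.7 × 430) = 78.24 mm.
M_n = T(d − a/2) = 1278.2 kN × (810 − 39.12) mm = 985.34 kN·m.

M_n ≈ 985 kN·m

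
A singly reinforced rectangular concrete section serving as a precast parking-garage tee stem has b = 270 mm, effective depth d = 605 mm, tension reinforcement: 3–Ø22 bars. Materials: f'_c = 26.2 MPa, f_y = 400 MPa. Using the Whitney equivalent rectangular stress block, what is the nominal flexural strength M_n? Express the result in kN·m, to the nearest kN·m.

A_s = 3 × 380 = 1140 mm².
T = A_s f_y = 1140 × 400 = 456000 N = 456 kN.
From C = T: a = T/(0.85 f'_c b) = 456000/(0.85 × 26.2 × 270) = 75.84 mm.
M_n = T(d − a/2) = 456 kN × (605 − 37.92) mm = 258.59 kN·m.

M_n ≈ 259 kN·m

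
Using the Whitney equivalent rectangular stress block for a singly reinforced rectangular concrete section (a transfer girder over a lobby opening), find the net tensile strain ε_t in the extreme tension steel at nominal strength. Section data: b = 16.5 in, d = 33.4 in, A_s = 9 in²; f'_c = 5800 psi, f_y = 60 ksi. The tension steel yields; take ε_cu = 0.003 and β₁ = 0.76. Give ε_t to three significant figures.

ε_t ≈ 0.00847

a = A_s f_y/(0.85 f'_c b) = 6.638 in.
β₁ = 0.76, so c = a/β₁ = 6.638/0.76 = 8.734 in.
From the linear strain diagram with ε_cu = 0.003: ε_t = 0.003 (d − c)/c = 0.003 × (33.4 − 8.734)/8.734 = 0.00847.
Since ε_t ≥ 0.005, the section is tension-controlled.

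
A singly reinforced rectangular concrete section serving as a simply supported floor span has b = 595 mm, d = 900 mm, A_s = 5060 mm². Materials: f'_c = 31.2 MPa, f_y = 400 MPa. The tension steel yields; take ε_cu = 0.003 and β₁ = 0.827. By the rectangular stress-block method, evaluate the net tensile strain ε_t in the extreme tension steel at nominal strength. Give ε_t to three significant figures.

a = A_s f_y/(0.85 f'_c b) = 128.27 mm.
β₁ = 0.827, so c = a/β₁ = 128.27/0.827 = 155.10 mm.
From the linear strain diagram with ε_cu = 0.003: ε_t = 0.003 (d − c)/c = 0.003 × (900 − 155.10)/155.10 = 0.0144.
Since ε_t ≥ 0.005, the section is tension-controlled.

ε_t ≈ 0.0144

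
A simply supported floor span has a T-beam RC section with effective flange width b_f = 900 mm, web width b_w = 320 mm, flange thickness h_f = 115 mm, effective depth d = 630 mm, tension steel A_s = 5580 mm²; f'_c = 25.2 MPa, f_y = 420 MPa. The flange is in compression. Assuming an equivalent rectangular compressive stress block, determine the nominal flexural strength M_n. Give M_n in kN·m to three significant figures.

M_n ≈ 1330 kN·m

Tension: T = A_s f_y = 5580 × 420 = 2343600 N.
Try a within the flange: a = T/(0.85 f'_c b_f) = 2343600/(0.85 × 25.2 × 900) = 121.57 mm.
a = 121.57 > h_f = 115 mm: the block extends into the web. Split into flange-overhang and web parts.
C_f = 0.85 f'_c (b_f − b_w) h_f = 0.85 × 25.2 × (900 − 320) × 115 = 1428714 N.
Remaining web compression depth: a_w = (T − C_f)/(0.85 f'_c b_w) = (2343600 − 1428714)/(0.85 × 25.2 × 320) = 133.47 mm.
M_n = C_f(d − h_f/2) + (T − C_f)(d − a_w/2) = 1428714 × (630 − 57.5) + 914886 × (630 − 66.735) = 817.94 + 515.32 = 1333.26 × 10⁶ N·mm.
M_n = 1333.26 kN·m.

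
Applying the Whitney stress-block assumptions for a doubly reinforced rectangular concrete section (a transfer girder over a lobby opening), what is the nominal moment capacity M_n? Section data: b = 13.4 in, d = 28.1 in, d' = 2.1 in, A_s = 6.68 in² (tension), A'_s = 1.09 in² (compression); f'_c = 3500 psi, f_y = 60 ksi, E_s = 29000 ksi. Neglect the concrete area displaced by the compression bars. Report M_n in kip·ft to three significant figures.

M_n ≈ 810 kip·ft

Assume both steels yield.
a = (A_s − A'_s) f_y/(0.85 f'_c b) = (6.68 − 1.09) × 60/(0.85 × 3.5 × 13.4) = 8.413 in.
c = a/β₁ = 8.413/0.85 = 9.898 in; ε'_s = 0.003(c − d')/c = 0.0024 ≥ ε_y = 0.0021, so the compression steel yields.
M_n = (A_s − A'_s) f_y (d − a/2) + A'_s f_y (d − d') = 335.4 × (28.1 − 4.2065) + 65.4 × (28.1 − 2.1) = 8013.9 + 1700.4 = 9714.3 kip·in = 9714.3/12 = 809.53 kip·ft.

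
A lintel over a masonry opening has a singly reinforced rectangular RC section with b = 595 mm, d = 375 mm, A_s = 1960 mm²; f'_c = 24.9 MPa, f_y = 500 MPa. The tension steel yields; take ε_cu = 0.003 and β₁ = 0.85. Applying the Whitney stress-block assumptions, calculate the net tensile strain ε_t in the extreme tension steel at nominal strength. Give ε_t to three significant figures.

ε_t ≈ 0.00929

a = A_s f_y/(0.85 f'_c b) = 77.82 mm.
β₁ = 0.85, so c = a/β₁ = 77.82/0.85 = 91.55 mm.
From the linear strain diagram with ε_cu = 0.003: ε_t = 0.003 (d − c)/c = 0.003 × (375 − 91.55)/91.55 = 0.00929.
Since ε_t ≥ 0.005, the section is tension-controlled.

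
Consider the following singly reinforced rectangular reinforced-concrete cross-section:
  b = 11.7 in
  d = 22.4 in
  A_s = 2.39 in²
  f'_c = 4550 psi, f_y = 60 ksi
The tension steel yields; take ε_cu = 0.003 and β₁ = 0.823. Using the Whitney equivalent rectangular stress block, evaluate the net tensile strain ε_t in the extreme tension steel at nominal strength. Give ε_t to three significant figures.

ε_t ≈ 0.0145

a = A_s f_y/(0.85 f'_c b) = 3.169 in.
β₁ = 0.823, so c = a/β₁ = 3.169/0.823 = 3.851 in.
From the linear strain diagram with ε_cu = 0.003: ε_t = 0.003 (d − c)/c = 0.003 × (22.4 − 3.851)/3.851 = 0.0145.
Since ε_t ≥ 0.005, the section is tension-controlled.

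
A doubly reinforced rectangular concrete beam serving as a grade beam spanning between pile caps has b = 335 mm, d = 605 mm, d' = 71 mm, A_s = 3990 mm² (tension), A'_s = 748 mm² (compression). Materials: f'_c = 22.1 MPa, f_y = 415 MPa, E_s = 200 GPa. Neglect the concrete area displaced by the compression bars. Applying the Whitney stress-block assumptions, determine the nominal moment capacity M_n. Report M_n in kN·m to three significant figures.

M_n ≈ 836 kN·m

Assume both tension and compression steel yield.
Net tension couple steel: A_s − A'_s = 3242 mm².
a = (A_s − A'_s) f_y / (0.85 f'_c b) = 1345430/(0.85 × 22.1 × 335) = 213.80 mm.
c = a/β₁ = 213.80/0.85 = 251.53 mm; ε'_s = 0.003(c − d')/c = 0.0022 ≥ f_y/E_s = 0.0021, so compression steel does yield.
M_n = (A_s − A'_s) f_y (d − a/2) + A'_s f_y (d − d') = [1345430 × (605 − 106.9) + 310420 × (605 − 71)] × 10⁻⁶ = 670.16 + 165.76 = 835.92 kN·m.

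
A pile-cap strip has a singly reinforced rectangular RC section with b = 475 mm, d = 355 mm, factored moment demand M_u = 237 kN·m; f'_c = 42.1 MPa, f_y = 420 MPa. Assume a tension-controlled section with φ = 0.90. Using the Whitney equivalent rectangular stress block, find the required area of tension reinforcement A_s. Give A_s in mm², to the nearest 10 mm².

A_s ≈ 1890 mm²

M_n = M_u/φ = 237/0.90 = 263.333 kN·m.
With M_n = 0.85 f'_c a b (d − a/2), solve the quadratic for a:
a = d − √(d² − 2M_n/(0.85 f'_c b)) = 355 − √(355² − 2 × 263.333×10⁶/(0.85 × 42.1 × 475)) = 46.71 mm.
A_s = 0.85 f'_c a b / f_y = 0.85 × 42.1 × 46.71 × 475 / 420 = 1890.4 mm².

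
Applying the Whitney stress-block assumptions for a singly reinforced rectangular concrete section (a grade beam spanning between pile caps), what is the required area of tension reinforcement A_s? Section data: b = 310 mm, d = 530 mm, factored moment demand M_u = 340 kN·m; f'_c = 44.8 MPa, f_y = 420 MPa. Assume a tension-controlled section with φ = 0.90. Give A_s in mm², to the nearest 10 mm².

M_n = M_u/φ = 340/0.90 = 377.778 kN·m.
With M_n = 0.85 f'_c a b (d − a/2), solve the quadratic for a:
a = d − √(d² − 2M_n/(0.85 f'_c b)) = 530 − √(530² − 2 × 377.778×10⁶/(0.85 × 44.8 × 310)) = 64.28 mm.
A_s = 0.85 f'_c a b / f_y = 0.85 × 44.8 × 64.28 × 310 / 420 = 1806.7 mm².

A_s ≈ 1810 mm²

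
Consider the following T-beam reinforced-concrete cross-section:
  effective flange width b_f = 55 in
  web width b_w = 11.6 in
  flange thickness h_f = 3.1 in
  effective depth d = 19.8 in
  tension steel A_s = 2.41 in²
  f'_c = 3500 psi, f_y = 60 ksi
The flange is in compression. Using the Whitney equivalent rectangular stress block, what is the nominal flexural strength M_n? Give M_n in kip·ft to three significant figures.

M_n ≈ 233 kip·ft

Tension: T = A_s f_y = 2.41 × 60 = 144.6 kips.
Try a within the flange: a = T/(0.85 f'_c b_f) = 144.6/(0.85 × 3.5 × 55) = 0.884 in.
Since a = 0.884 ≤ h_f = 3.1 in, the stress block lies entirely in the flange; analyse as a rectangular beam of width b_f.
M_n = T(d − a/2) = 144.6 × (19.8 − 0.442) = 2799.2 kip·in.
M_n = 2799.2/12 = 233.27 kip·ft.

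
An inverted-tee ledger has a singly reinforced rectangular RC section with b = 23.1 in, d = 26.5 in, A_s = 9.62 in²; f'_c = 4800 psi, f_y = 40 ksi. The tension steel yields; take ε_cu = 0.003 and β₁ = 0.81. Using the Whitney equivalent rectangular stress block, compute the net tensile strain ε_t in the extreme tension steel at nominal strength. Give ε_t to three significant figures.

ε_t ≈ 0.0128

a = A_s f_y/(0.85 f'_c b) = 4.083 in.
β₁ = 0.81, so c = a/β₁ = 4.083/0.81 = 5.041 in.
From the linear strain diagram with ε_cu = 0.003: ε_t = 0.003 (d − c)/c = 0.003 × (26.5 − 5.041)/5.041 = 0.0128.
Since ε_t ≥ 0.005, the section is tension-controlled.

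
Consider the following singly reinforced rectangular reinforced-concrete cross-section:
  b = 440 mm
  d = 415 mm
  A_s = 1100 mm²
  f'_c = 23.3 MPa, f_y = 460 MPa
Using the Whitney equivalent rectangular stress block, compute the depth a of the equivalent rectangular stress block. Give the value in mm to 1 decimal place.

T = A_s f_y = 1100 × 460 = 506000 N = 506 kN.
Setting C = 0.85 f'_c a b equal to T: a = 506000/(0.85 × 23.3 × 440) = 58.1 mm.

a ≈ 58.1 mm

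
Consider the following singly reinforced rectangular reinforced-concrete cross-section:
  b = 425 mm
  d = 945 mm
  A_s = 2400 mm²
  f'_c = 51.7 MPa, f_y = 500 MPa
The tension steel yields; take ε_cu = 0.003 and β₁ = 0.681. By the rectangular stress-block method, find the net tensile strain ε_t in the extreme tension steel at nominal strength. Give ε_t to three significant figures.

ε_t ≈ 0.0270

a = A_s f_y/(0.85 f'_c b) = 64.25 mm.
β₁ = 0.681, so c = a/β₁ = 64.25/0.681 = 94.35 mm.
From the linear strain diagram with ε_cu = 0.003: ε_t = 0.003 (d − c)/c = 0.003 × (945 − 94.35)/94.35 = 0.0270.
Since ε_t ≥ 0.005, the section is tension-controlled.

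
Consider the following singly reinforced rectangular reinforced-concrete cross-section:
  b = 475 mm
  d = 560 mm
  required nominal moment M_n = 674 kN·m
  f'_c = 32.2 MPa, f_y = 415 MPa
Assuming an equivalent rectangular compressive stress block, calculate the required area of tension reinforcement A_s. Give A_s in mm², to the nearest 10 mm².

With M_n = 0.85 f'_c a b (d − a/2), solve the quadratic for a:
a = d − √(d² − 2M_n/(0.85 f'_c b)) = 560 − √(560² − 2 × 674×10⁶/(0.85 × 32.2 × 475)) = 101.84 mm.
A_s = 0.85 f'_c a b / f_y = 0.85 × 32.2 × 101.84 × 475 / 415 = 3190.4 mm².

A_s ≈ 3190 mm²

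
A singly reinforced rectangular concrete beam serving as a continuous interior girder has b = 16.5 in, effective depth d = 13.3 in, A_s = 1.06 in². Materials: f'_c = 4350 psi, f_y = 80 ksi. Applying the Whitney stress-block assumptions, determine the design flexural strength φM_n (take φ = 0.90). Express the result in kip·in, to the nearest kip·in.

T = A_s f_y = 1.06 × 80 = 84.8 kips.
a = T/(0.85 f'_c b) = 84.8/(0.85 × 4.35 × 16.5) = 1.390 in.
M_n = T(d − a/2) = 84.8 × (13.3 − 0.695) = 1068.9 kip·in.
φM_n = 0.90 × 1068.9 = 962.0 kip·in.

φM_n ≈ 962 kip·in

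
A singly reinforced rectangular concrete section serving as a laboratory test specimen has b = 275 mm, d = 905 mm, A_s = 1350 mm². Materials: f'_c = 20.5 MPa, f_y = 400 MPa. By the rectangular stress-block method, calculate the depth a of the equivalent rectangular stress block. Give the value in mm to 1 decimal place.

T = A_s f_y = 1350 × 400 = 540000 N = 540 kN.
Setting C = 0.85 f'_c a b equal to T: a = 540000/(0.85 × 20.5 × 275) = 112.7 mm.

a ≈ 112.7 mm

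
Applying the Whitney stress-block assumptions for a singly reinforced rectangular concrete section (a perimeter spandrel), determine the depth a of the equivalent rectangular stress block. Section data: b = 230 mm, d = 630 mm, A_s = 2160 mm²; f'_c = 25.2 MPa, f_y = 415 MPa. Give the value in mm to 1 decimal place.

a ≈ 182.0 mm

T = A_s f_y = 2160 × 415 = 896400 N = 896.4 kN.
Setting C = 0.85 f'_c a b equal to T: a = 896400/(0.85 × 25.2 × 230) = 182.0 mm.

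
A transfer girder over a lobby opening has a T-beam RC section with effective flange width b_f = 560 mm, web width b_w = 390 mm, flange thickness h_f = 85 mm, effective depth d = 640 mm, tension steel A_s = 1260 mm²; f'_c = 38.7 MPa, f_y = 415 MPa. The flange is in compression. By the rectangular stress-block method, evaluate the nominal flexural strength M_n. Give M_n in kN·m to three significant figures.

Tension: T = A_s f_y = 1260 × 415 = 522900 N.
Try a within the flange: a = T/(0.85 f'_c b_f) = 522900/(0.85 × 38.7 × 560) = 28.39 mm.
Since a = 28.39 ≤ h_f = 85 mm, the stress block lies entirely in the flange; analyse as a rectangular beam of width b_f.
M_n = T(d − a/2) = 522900 × (640 − 14.195) = 327.23 × 10⁶ N·mm.
M_n = 327.23 kN·m.

M_n ≈ 327 kN·m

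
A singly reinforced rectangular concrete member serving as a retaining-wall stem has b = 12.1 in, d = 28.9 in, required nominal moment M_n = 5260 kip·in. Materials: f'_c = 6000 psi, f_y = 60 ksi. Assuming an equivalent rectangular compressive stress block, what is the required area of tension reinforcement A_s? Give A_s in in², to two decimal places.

A_s ≈ 3.21 in²

From M_n = 0.85 f'_c a b (d − a/2):
a = d − √(d² − 2M_n/(0.85 f'_c b)) = 28.9 − √(28.9² − 2 × 5260/(0.85 × 6 × 12.1)) = 3.118 in.
A_s = 0.85 f'_c a b / f_y = 0.85 × 6 × 3.118 × 12.1 / 60 = 3.207 in².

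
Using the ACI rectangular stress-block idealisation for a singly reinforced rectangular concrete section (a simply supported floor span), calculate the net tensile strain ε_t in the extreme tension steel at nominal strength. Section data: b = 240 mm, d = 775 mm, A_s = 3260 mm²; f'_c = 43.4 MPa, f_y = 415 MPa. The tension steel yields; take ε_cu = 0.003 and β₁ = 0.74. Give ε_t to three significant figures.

a = A_s f_y/(0.85 f'_c b) = 152.81 mm.
β₁ = 0.74, so c = a/β₁ = 152.81/0.74 = 206.50 mm.
From the linear strain diagram with ε_cu = 0.003: ε_t = 0.003 (d − c)/c = 0.003 × (775 − 206.50)/206.50 = 0.00826.
Since ε_t ≥ 0.005, the section is tension-controlled.

ε_t ≈ 0.00826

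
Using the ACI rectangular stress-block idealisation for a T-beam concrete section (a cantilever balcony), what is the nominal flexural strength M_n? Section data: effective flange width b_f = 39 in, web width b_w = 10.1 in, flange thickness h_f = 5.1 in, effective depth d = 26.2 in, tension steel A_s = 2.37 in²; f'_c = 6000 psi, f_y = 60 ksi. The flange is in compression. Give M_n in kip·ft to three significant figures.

Tension: T = A_s f_y = 2.37 × 60 = 142.2 kips.
Try a within the flange: a = T/(0.85 f'_c b_f) = 142.2/(0.85 × 6 × 39) = 0.715 in.
Since a = 0.715 ≤ h_f = 5.1 in, the stress block lies entirely in the flange; analyse as a rectangular beam of width b_f.
M_n = T(d − a/2) = 142.2 × (26.2 − 0.3575) = 3674.8 kip·in.
M_n = 3674.8/12 = 306.23 kip·ft.

M_n ≈ 306 kip·ft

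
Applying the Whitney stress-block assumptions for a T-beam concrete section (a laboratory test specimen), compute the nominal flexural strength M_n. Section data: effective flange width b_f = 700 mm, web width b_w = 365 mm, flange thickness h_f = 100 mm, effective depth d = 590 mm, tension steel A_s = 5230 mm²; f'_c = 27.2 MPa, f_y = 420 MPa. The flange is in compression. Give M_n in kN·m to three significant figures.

M_n ≈ 1140 kN·m

Tension: T = A_s f_y = 5230 × 420 = 2196600 N.
Try a within the flange: a = T/(0.85 f'_c b_f) = 2196600/(0.85 × 27.2 × 700) = 135.73 mm.
a = 135.73 > h_f = 100 mm: the block extends into the web. Split into flange-overhang and web parts.
C_f = 0.85 f'_c (b_f − b_w) h_f = 0.85 × 27.2 × (700 − 365) × 100 = 774520 N.
Remaining web compression depth: a_w = (T − C_f)/(0.85 f'_c b_w) = (2196600 − 774520)/(0.85 × 27.2 × 365) = 168.52 mm.
M_n = C_f(d − h_f/2) + (T − C_f)(d − a_w/2) = 774520 × (590 − 50) + 1422080 × (590 − 84.26) = 418.24 + 719.20 = 1137.44 × 10⁶ N·mm.
M_n = 1137.44 kN·m.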